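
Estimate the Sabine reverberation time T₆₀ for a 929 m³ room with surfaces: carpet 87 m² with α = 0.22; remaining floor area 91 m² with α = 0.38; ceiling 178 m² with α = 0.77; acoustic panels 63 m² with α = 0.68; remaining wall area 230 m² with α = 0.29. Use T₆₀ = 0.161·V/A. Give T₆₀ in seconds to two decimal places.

0.50 s

Summing Sᵢαᵢ: 87·0.22 + 91·0.38 + 178·0.77 + 63·0.68 + 230·0.29 = 300.32 m².
T₆₀ = 0.161·V/A = 0.161·929/300.32 = 0.498 s.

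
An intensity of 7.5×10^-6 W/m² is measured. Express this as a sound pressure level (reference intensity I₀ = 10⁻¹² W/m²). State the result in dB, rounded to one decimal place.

I/I₀ = 7.5×10^-6/10⁻¹² = 7.5×10^6, and L = 10·log₁₀(I/I₀).
L = 10·(0.8751 + 6) = 68.75 dB.

68.8 dB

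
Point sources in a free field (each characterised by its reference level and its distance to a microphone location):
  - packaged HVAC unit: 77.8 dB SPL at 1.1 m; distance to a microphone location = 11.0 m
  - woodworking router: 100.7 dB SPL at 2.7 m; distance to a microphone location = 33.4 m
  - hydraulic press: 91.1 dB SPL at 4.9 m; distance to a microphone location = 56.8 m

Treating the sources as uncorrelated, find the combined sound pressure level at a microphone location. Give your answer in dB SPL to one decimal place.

First find each source's level at the receiver (point-source: −20·log₁₀(r/r_ref)), then combine on an intensity basis.
packaged HVAC unit: 77.8 − 20·log₁₀(11.0/1.1) = 77.8 − 20.00 = 57.80 dB SPL.
woodworking router: 100.7 − 20·log₁₀(33.4/2.7) = 100.7 − 21.85 = 78.85 dB SPL.
hydraulic press: 91.1 − 20·log₁₀(56.8/4.9) = 91.1 − 21.28 = 69.82 dB SPL.
Σ 10^(L/10) = 8.697e+07 → L_total = 10·log₁₀(8.697e+07) = 79.39 dB SPL.

79.4 dB SPL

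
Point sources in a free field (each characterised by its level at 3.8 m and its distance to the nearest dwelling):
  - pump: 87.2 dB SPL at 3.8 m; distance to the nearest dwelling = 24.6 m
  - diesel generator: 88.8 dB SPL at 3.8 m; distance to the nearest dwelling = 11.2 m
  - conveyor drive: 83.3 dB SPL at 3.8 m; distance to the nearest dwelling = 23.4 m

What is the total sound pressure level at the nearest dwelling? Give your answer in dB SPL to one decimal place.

80.2 dB SPL

Propagate each source to the receiver with L = L_ref − 20·log₁₀(r/r_ref), then add intensities.
pump: 87.2 − 20·log₁₀(24.6/3.8) = 87.2 − 16.22 = 70.98 dB SPL.
diesel generator: 88.8 − 20·log₁₀(11.2/3.8) = 88.8 − 9.39 = 79.41 dB SPL.
conveyor drive: 83.3 − 20·log₁₀(23.4/3.8) = 83.3 − 15.79 = 67.51 dB SPL.
Σ 10^(L/10) = 1.055e+08 → L_total = 10·log₁₀(1.055e+08) = 80.23 dB SPL.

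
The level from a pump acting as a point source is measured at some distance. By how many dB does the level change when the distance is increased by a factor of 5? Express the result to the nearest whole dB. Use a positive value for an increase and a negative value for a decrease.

-14 dB

A point source loses 6 dB per doubling of distance; generally ΔL = −20·log₁₀(r₂/r₁).
ΔL = −20·log₁₀(5) = -13.98 dB.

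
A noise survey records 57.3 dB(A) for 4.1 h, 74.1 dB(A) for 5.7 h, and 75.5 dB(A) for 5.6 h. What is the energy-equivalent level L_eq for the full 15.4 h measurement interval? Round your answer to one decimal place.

Weight each interval's intensity by its duration and average over T = 15.4 h:
Σ tᵢ·10^(Lᵢ/10) = 4.1·10^(57.3/10) + 5.7·10^(74.1/10) + 5.6·10^(75.5/10) = 3.474e+08.
L_eq = 10·log₁₀(3.474e+08/15.4) = 73.53 dB(A).

73.5 dB(A)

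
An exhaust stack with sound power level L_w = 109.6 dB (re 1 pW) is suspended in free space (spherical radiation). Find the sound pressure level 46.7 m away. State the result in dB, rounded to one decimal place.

65.2 dB

L_p = L_w − 10·log₁₀(4π·r²) with r = 46.7 m.
4π·r² = 2.741e+04 m², 10·log₁₀ of that is 44.378 dB.
L_p = 109.6 − 44.378 = 65.22 dB.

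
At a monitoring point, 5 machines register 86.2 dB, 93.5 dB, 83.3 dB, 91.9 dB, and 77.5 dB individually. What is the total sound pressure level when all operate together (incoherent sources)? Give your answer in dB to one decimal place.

96.5 dB

For uncorrelated sources the intensities add, so convert each level to linear form, sum, and take 10·log₁₀ of the total.
Σ 10^(L/10) = 10^(86.2/10) + 10^(93.5/10) + 10^(83.3/10) + 10^(91.9/10) + 10^(77.5/10) = 4.474e+09.
L_total = 10·log₁₀(4.474e+09) = 96.51 dB.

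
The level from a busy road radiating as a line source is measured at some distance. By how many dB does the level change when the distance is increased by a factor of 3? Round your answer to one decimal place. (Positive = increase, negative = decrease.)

-4.8 dB

Line-source spreading: ΔL = −10·log₁₀(r₂/r₁).
ΔL = −10·log₁₀(3) = -4.77 dB.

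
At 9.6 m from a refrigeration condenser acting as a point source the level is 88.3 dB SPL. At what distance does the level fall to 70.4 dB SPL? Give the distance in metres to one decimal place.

75.4 m

Point-source spreading drops the level by 20·log₁₀(r₂/r₁); inverting, r₂/r₁ = 10^(ΔL/20).
r₂ = 9.6·10^((88.3−70.4)/20) = 9.6·10^(17.9/20) = 75.38 m.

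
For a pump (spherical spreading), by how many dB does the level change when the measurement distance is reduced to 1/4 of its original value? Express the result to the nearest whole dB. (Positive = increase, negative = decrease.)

Point-source spreading: ΔL = −20·log₁₀(r₂/r₁).
ΔL = −20·log₁₀(0.25) = +12.04 dB.

+12 dB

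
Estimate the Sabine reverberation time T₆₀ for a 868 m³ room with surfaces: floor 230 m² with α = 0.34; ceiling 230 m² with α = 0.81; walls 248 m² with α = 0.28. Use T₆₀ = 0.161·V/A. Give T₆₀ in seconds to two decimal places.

0.42 s

Summing Sᵢαᵢ: 230·0.34 + 230·0.81 + 248·0.28 = 333.94 m².
T₆₀ = 0.161·V/A = 0.161·868/333.94 = 0.418 s.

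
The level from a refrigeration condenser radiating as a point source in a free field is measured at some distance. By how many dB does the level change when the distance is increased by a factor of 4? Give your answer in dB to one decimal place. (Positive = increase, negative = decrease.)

A point source loses 6 dB per doubling of distance; generally ΔL = −20·log₁₀(r₂/r₁).
ΔL = −20·log₁₀(4) = -12.04 dB.

-12.0 dB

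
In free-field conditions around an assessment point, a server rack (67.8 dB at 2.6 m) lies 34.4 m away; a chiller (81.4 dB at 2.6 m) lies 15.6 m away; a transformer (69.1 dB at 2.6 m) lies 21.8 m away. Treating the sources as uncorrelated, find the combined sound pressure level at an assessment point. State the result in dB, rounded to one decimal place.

66.0 dB

First find each source's level at the receiver (point-source: −20·log₁₀(r/r_ref)), then combine on an intensity basis.
server rack: 67.8 − 20·log₁₀(34.4/2.6) = 67.8 − 22.43 = 45.37 dB.
chiller: 81.4 − 20·log₁₀(15.6/2.6) = 81.4 − 15.56 = 65.84 dB.
transformer: 69.1 − 20·log₁₀(21.8/2.6) = 69.1 − 18.47 = 50.63 dB.
Σ 10^(L/10) = 3.984e+06 → L_total = 10·log₁₀(3.984e+06) = 66.00 dB.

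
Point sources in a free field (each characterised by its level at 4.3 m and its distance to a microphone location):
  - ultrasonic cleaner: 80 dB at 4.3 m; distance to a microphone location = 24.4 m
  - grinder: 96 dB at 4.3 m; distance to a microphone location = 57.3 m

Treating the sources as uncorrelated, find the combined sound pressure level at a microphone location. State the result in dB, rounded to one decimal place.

Propagate each source to the receiver with L = L_ref − 20·log₁₀(r/r_ref), then add intensities.
ultrasonic cleaner: 80 − 20·log₁₀(24.4/4.3) = 80 − 15.08 = 64.92 dB.
grinder: 96 − 20·log₁₀(57.3/4.3) = 96 − 22.49 = 73.51 dB.
Σ 10^(L/10) = 2.553e+07 → L_total = 10·log₁₀(2.553e+07) = 74.07 dB.

74.1 dB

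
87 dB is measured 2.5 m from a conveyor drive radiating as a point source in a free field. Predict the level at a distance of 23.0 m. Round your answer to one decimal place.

67.7 dB

For a point source, L₂ = L₁ − 20·log₁₀(r₂/r₁).
L₂ = 87 − 20·log₁₀(23.0/2.5) = 87 − 19.276 = 67.72 dB.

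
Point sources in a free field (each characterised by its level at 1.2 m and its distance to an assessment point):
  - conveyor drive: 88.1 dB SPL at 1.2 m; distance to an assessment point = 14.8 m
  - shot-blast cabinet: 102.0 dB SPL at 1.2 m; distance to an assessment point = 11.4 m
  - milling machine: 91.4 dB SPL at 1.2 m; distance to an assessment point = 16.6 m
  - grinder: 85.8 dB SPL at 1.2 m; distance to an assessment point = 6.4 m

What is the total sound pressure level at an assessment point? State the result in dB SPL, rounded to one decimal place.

Apply inverse-square spreading to bring every level to the receiver, then sum 10^(L/10).
conveyor drive: 88.1 − 20·log₁₀(14.8/1.2) = 88.1 − 21.82 = 66.28 dB SPL.
shot-blast cabinet: 102.0 − 20·log₁₀(11.4/1.2) = 102.0 − 19.55 = 82.45 dB SPL.
milling machine: 91.4 − 20·log₁₀(16.6/1.2) = 91.4 − 22.82 = 68.58 dB SPL.
grinder: 85.8 − 20·log₁₀(6.4/1.2) = 85.8 − 14.54 = 71.26 dB SPL.
Σ 10^(L/10) = 2.004e+08 → L_total = 10·log₁₀(2.004e+08) = 83.02 dB SPL.

83.0 dB SPL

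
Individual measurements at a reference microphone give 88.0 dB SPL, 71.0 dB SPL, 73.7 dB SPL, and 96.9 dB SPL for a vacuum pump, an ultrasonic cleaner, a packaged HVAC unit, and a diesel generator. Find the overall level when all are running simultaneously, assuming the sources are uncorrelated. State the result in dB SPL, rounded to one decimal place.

97.5 dB SPL

Incoherent sources combine by intensity addition: L_total = 10·log₁₀(Σ 10^(L_i/10)).
Σ 10^(L/10) = 10^(88.0/10) + 10^(71.0/10) + 10^(73.7/10) + 10^(96.9/10) = 5.565e+09.
L_total = 10·log₁₀(5.565e+09) = 97.45 dB SPL.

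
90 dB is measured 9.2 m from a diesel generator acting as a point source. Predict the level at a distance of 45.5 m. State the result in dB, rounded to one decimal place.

Point-source attenuation: ΔL = 20·log₁₀(r₂/r₁) = 20·log₁₀(45.5/9.2) = 13.884 dB.
L₂ = 90 − 20·log₁₀(45.5/9.2) = 90 − 13.884 = 76.12 dB.

76.1 dB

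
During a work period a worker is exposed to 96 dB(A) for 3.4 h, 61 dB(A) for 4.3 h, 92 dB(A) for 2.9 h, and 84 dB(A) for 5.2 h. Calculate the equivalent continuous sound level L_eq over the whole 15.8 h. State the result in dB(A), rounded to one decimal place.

L_eq = 10·log₁₀[(1/T)·Σ tᵢ·10^(Lᵢ/10)] with T = 15.8 h.
Σ tᵢ·10^(Lᵢ/10) = 3.4·10^(96/10) + 4.3·10^(61/10) + 2.9·10^(92/10) + 5.2·10^(84/10) = 1.944e+10.
L_eq = 10·log₁₀(1.944e+10/15.8) = 90.90 dB(A).

90.9 dB(A)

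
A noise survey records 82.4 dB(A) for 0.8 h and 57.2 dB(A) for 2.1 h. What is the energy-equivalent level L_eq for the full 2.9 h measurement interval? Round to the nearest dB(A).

77 dB(A)

The energy average is taken in the linear domain: L_eq = 10·log₁₀[(Σ tᵢ·10^(Lᵢ/10))/T], T = 2.9 h.
Σ tᵢ·10^(Lᵢ/10) = 0.8·10^(82.4/10) + 2.1·10^(57.2/10) = 1.401e+08.
L_eq = 10·log₁₀(1.401e+08/2.9) = 76.84 dB(A).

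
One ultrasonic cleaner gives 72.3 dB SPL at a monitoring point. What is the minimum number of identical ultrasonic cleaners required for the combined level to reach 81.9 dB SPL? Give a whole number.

The shortfall is 81.9 − 72.3 = 9.6 dB, and N units add 10·log₁₀ N, so need 10·log₁₀ N ≥ 9.6.
N ≥ 10^(9.6/10) = 9.120, so N = 10.

10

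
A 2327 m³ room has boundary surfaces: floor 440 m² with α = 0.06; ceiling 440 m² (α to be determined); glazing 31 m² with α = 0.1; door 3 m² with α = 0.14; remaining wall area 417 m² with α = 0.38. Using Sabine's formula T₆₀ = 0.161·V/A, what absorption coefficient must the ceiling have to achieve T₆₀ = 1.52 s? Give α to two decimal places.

Required total absorption A = 0.161·2327/1.52 = 246.48 m².
Absorption from the other surfaces = 440·0.06 + 31·0.1 + 3·0.14 + 417·0.38 = 188.38 m², so the ceiling must supply 58.10 m² over 440 m².
α = 58.10/440 = 0.132.

0.13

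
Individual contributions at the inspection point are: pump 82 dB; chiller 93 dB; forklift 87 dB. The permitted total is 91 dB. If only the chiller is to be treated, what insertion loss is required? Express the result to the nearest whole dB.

5 dB

Fixed contribution from the other sources: Σ 10^(L/10) = 10^(82/10) + 10^(87/10) = 6.597e+08 (88.19 dB).
The limit corresponds to 10^(91/10) = 1.259e+09; subtracting the fixed part leaves 5.992e+08 for the chiller, i.e. 87.78 dB.
So the chiller must be reduced from 93 to 87.78 dB: IL = 5.22 dB.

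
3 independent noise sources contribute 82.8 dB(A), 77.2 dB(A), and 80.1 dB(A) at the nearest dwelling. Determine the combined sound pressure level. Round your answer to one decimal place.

Incoherent sources combine by intensity addition: L_total = 10·log₁₀(Σ 10^(L_i/10)).
Σ 10^(L/10) = 10^(82.8/10) + 10^(77.2/10) + 10^(80.1/10) = 3.454e+08.
L_total = 10·log₁₀(3.454e+08) = 85.38 dB(A).

85.4 dB(A)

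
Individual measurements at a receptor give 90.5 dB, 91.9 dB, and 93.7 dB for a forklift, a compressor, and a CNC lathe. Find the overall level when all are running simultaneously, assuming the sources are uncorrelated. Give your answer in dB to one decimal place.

For uncorrelated sources the intensities add, so convert each level to linear form, sum, and take 10·log₁₀ of the total.
Σ 10^(L/10) = 10^(90.5/10) + 10^(91.9/10) + 10^(93.7/10) = 5.015e+09.
L_total = 10·log₁₀(5.015e+09) = 97.00 dB.

97.0 dB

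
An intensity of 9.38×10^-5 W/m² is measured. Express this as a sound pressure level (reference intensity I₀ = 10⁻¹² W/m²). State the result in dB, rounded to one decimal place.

79.7 dB

L = 10·log₁₀(I/I₀) = 10·log₁₀(9.38×10^-5/10⁻¹²) = 10·log₁₀(9.38×10^7).
L = 10·(0.9722 + 7) = 79.72 dB.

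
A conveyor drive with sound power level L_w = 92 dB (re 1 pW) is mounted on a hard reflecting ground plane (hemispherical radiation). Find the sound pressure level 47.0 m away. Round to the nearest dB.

Free-field hemispherical radiation: L_p = L_w − 10·log₁₀(2π·r²), r = 47.0 m.
2π·r² = 1.388e+04 m², 10·log₁₀ of that is 41.424 dB.
L_p = 92 − 41.424 = 50.58 dB.

51 dB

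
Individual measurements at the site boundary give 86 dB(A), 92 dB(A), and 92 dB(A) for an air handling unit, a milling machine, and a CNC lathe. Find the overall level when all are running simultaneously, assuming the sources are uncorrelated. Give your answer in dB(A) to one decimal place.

Incoherent sources combine by intensity addition: L_total = 10·log₁₀(Σ 10^(L_i/10)).
Σ 10^(L/10) = 10^(86/10) + 10^(92/10) + 10^(92/10) = 3.568e+09.
L_total = 10·log₁₀(3.568e+09) = 95.52 dB(A).

95.5 dB(A)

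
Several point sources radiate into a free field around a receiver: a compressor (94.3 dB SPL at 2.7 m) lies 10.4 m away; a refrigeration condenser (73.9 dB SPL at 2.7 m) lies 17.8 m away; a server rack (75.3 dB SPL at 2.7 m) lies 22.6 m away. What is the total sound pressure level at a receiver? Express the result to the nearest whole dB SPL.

83 dB SPL

Propagate each source to the receiver with L = L_ref − 20·log₁₀(r/r_ref), then add intensities.
compressor: 94.3 − 20·log₁₀(10.4/2.7) = 94.3 − 11.71 = 82.59 dB SPL.
refrigeration condenser: 73.9 − 20·log₁₀(17.8/2.7) = 73.9 − 16.38 = 57.52 dB SPL.
server rack: 75.3 − 20·log₁₀(22.6/2.7) = 75.3 − 18.45 = 56.85 dB SPL.
Σ 10^(L/10) = 1.825e+08 → L_total = 10·log₁₀(1.825e+08) = 82.61 dB SPL.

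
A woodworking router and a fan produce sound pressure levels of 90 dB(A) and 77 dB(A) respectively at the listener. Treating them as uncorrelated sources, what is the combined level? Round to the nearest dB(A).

90 dB(A)

For uncorrelated sources the intensities add, so convert each level to linear form, sum, and take 10·log₁₀ of the total.
Σ 10^(L/10) = 10^(90/10) + 10^(77/10) = 1.050e+09.
L_total = 10·log₁₀(1.050e+09) = 90.21 dB(A).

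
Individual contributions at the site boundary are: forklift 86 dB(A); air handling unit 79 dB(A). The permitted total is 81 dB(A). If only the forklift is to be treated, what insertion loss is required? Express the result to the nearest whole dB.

Fixed contribution from the other source: Σ 10^(L/10) = 10^(79/10) = 7.943e+07 (79.00 dB(A)).
The limit corresponds to 10^(81/10) = 1.259e+08; subtracting the fixed part leaves 4.646e+07 for the forklift, i.e. 76.67 dB(A).
So the forklift must be reduced from 86 to 76.67 dB(A): IL = 9.33 dB.

9 dB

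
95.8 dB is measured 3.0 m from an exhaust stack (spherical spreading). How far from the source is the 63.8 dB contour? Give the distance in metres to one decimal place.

Point-source spreading drops the level by 20·log₁₀(r₂/r₁); inverting, r₂/r₁ = 10^(ΔL/20).
r₂ = 3.0·10^((95.8−63.8)/20) = 3.0·10^(32.0/20) = 119.43 m.

119.4 m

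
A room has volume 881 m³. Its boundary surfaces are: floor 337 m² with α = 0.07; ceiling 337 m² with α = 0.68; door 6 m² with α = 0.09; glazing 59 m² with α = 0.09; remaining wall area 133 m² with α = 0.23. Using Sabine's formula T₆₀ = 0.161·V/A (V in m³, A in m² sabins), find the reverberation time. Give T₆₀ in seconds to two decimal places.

0.49 s

Total absorption A = 337·0.07 + 337·0.68 + 6·0.09 + 59·0.09 + 133·0.23 = 289.19 m² sabins.
T₆₀ = 0.161 × 881 / 289.19 = 0.490 s.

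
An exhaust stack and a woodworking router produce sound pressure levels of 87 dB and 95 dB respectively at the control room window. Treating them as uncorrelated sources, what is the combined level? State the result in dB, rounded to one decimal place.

Incoherent sources combine by intensity addition: L_total = 10·log₁₀(Σ 10^(L_i/10)).
Σ 10^(L/10) = 10^(87/10) + 10^(95/10) = 3.663e+09.
L_total = 10·log₁₀(3.663e+09) = 95.64 dB.

95.6 dB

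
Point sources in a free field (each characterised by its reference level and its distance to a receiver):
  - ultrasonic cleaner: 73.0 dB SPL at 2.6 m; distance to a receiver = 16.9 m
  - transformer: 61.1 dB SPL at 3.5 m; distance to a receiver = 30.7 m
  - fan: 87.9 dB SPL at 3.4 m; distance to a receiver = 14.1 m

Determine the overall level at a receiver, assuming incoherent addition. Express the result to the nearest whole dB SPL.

76 dB SPL

First find each source's level at the receiver (point-source: −20·log₁₀(r/r_ref)), then combine on an intensity basis.
ultrasonic cleaner: 73.0 − 20·log₁₀(16.9/2.6) = 73.0 − 16.26 = 56.74 dB SPL.
transformer: 61.1 − 20·log₁₀(30.7/3.5) = 61.1 − 18.86 = 42.24 dB SPL.
fan: 87.9 − 20·log₁₀(14.1/3.4) = 87.9 − 12.35 = 75.55 dB SPL.
Σ 10^(L/10) = 3.634e+07 → L_total = 10·log₁₀(3.634e+07) = 75.60 dB SPL.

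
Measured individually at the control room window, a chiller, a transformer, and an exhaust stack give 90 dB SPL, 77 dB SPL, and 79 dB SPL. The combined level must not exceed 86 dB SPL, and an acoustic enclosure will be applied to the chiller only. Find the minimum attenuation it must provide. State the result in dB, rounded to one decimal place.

Everything except the chiller sums to 10^(77/10) + 10^(79/10) = 1.296e+08 in linear terms, 81.12 dB SPL.
To meet 86 dB SPL overall, the treated chiller may contribute at most 10^(86/10) − 1.296e+08 = 2.686e+08, i.e. 84.29 dB SPL.
So the chiller must be reduced from 90 to 84.29 dB SPL: IL = 5.71 dB.

5.7 dB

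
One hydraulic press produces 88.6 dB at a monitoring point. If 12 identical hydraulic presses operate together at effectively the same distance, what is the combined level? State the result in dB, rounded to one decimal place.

N identical incoherent sources raise the level by 10·log₁₀ N.
L_total = 88.6 + 10·log₁₀(12) = 88.6 + 10.792 = 99.39 dB.

99.4 dB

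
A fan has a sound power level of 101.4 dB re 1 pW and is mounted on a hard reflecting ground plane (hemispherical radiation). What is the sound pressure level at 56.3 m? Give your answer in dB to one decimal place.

58.4 dB

L_p = L_w − 10·log₁₀(2π·r²) with r = 56.3 m.
2π·r² = 1.992e+04 m², 10·log₁₀ of that is 42.992 dB.
L_p = 101.4 − 42.992 = 58.41 dB.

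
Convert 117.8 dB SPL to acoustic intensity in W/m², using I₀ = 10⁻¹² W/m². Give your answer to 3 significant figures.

0.603 W/m²

I = I₀·10^(L/10) = 10⁻¹² × 10^(117.8/10) = 10^(-0.220).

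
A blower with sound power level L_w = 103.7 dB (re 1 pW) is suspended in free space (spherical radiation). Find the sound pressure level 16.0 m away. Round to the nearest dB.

69 dB

Free-field spherical radiation: L_p = L_w − 10·log₁₀(4π·r²), r = 16.0 m.
4π·r² = 3217 m², 10·log₁₀ of that is 35.074 dB.
L_p = 103.7 − 35.074 = 68.63 dB.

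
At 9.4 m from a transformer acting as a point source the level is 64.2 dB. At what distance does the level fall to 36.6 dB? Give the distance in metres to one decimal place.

The 27.6 dB drop corresponds to a distance ratio of 10^(27.6/20) for a point source.
r₂ = 9.4·10^((64.2−36.6)/20) = 9.4·10^(27.6/20) = 225.49 m.

225.5 m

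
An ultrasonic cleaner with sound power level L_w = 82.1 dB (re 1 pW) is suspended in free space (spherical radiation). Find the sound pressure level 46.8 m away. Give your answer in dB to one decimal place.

The power spreads over a sphere of area 4π·r², so L_p = L_w − 10·log₁₀(4π·r²).
4π·r² = 2.752e+04 m², 10·log₁₀ of that is 44.397 dB.
L_p = 82.1 − 44.397 = 37.70 dB.

37.7 dB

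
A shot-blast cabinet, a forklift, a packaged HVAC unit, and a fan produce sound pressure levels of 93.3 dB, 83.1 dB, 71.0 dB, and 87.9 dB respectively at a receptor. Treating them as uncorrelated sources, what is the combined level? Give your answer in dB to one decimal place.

94.7 dB

For uncorrelated sources the intensities add, so convert each level to linear form, sum, and take 10·log₁₀ of the total.
Σ 10^(L/10) = 10^(93.3/10) + 10^(83.1/10) + 10^(71.0/10) + 10^(87.9/10) = 2.971e+09.
L_total = 10·log₁₀(2.971e+09) = 94.73 dB.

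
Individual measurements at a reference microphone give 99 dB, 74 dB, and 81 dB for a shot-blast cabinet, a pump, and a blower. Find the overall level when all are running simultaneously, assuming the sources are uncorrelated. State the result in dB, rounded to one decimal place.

99.1 dB

For uncorrelated sources the intensities add, so convert each level to linear form, sum, and take 10·log₁₀ of the total.
Σ 10^(L/10) = 10^(99/10) + 10^(74/10) + 10^(81/10) = 8.094e+09.
L_total = 10·log₁₀(8.094e+09) = 99.08 dB.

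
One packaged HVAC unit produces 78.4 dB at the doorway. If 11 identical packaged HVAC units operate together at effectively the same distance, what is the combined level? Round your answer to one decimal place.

88.8 dB

L_total = L₁ + 10·log₁₀ N for N identical incoherent sources.
L_total = 78.4 + 10·log₁₀(11) = 78.4 + 10.414 = 88.81 dB.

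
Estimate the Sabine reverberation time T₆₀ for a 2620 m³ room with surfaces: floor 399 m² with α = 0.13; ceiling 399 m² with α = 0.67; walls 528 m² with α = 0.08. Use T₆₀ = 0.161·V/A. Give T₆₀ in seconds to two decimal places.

1.17 s

A = Σ Sᵢαᵢ = 399·0.13 + 399·0.67 + 528·0.08 = 361.44 m².
T₆₀ = 0.161 × 2620 / 361.44 = 1.167 s.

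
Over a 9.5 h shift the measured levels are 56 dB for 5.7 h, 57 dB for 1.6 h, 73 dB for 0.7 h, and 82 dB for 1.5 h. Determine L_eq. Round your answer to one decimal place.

Weight each interval's intensity by its duration and average over T = 9.5 h:
Σ tᵢ·10^(Lᵢ/10) = 5.7·10^(56/10) + 1.6·10^(57/10) + 0.7·10^(73/10) + 1.5·10^(82/10) = 2.548e+08.
L_eq = 10·log₁₀(2.548e+08/9.5) = 74.28 dB.

74.3 dB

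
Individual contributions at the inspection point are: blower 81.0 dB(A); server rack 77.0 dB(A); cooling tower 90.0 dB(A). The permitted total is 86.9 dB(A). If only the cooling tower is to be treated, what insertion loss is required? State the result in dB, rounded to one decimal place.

Everything except the cooling tower sums to 10^(81.0/10) + 10^(77.0/10) = 1.760e+08 in linear terms, 82.46 dB(A).
To meet 86.9 dB(A) overall, the treated cooling tower may contribute at most 10^(86.9/10) − 1.760e+08 = 3.138e+08, i.e. 84.97 dB(A).
So the cooling tower must be reduced from 90.0 to 84.97 dB(A): IL = 5.03 dB.

5.0 dB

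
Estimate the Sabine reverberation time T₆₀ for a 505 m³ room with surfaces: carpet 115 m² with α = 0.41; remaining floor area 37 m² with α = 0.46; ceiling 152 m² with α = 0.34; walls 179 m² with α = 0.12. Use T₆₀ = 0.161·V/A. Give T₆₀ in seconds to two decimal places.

Total absorption A = 115·0.41 + 37·0.46 + 152·0.34 + 179·0.12 = 137.33 m² sabins.
T₆₀ = 0.161·V/A = 0.161·505/137.33 = 0.592 s.

0.59 s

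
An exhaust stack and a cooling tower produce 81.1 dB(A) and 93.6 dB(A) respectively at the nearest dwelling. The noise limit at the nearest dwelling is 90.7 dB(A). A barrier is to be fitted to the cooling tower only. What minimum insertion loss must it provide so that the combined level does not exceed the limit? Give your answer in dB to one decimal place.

3.4 dB

Fixed contribution from the other source: Σ 10^(L/10) = 10^(81.1/10) = 1.288e+08 (81.10 dB(A)).
To meet 90.7 dB(A) overall, the treated cooling tower may contribute at most 10^(90.7/10) − 1.288e+08 = 1.046e+09, i.e. 90.20 dB(A).
So the cooling tower must be reduced from 93.6 to 90.20 dB(A): IL = 3.40 dB.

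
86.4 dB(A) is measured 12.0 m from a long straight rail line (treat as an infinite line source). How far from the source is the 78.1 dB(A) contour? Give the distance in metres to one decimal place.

81.1 m

Line-source spreading drops the level by 10·log₁₀(r₂/r₁); inverting, r₂/r₁ = 10^(ΔL/10).
r₂ = 12.0·10^((86.4−78.1)/10) = 12.0·10^(8.3/10) = 81.13 m.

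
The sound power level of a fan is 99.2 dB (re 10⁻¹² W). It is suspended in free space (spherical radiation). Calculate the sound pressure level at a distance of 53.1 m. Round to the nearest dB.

L_p = L_w − 10·log₁₀(4π·r²) with r = 53.1 m.
4π·r² = 3.543e+04 m², 10·log₁₀ of that is 45.494 dB.
L_p = 99.2 − 45.494 = 53.71 dB.

54 dB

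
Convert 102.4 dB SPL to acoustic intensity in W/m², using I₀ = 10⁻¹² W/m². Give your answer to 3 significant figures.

0.0174 W/m²

L = 10·log₁₀(I/I₀) ⇒ I = I₀·10^(L/10) = 10⁻¹² × 10^10.24.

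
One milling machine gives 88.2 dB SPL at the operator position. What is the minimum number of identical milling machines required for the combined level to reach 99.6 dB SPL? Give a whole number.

Need L₁ + 10·log₁₀ N ≥ 99.6, i.e. log₁₀ N ≥ 1.14.
N ≥ 10^(11.4/10) = 13.804, so N = 14.

14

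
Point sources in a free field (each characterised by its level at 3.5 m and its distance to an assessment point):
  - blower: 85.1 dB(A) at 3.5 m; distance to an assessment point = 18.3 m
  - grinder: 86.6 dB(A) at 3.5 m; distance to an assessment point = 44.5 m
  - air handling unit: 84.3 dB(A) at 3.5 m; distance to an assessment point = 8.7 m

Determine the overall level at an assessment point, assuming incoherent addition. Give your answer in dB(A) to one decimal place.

77.7 dB(A)

First find each source's level at the receiver (point-source: −20·log₁₀(r/r_ref)), then combine on an intensity basis.
blower: 85.1 − 20·log₁₀(18.3/3.5) = 85.1 − 14.37 = 70.73 dB(A).
grinder: 86.6 − 20·log₁₀(44.5/3.5) = 86.6 − 22.09 = 64.51 dB(A).
air handling unit: 84.3 − 20·log₁₀(8.7/3.5) = 84.3 − 7.91 = 76.39 dB(A).
Σ 10^(L/10) = 5.823e+07 → L_total = 10·log₁₀(5.823e+07) = 77.65 dB(A).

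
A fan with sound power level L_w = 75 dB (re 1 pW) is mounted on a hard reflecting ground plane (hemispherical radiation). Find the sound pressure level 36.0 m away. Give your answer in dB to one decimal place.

L_p = L_w − 10·log₁₀(2π·r²) with r = 36.0 m.
2π·r² = 8143 m², 10·log₁₀ of that is 39.108 dB.
L_p = 75 − 39.108 = 35.89 dB.

35.9 dB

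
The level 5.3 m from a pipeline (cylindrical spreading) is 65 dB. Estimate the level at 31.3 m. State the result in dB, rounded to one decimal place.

57.3 dB

Cylindrical spreading from a line source gives a 10·log₁₀(r₂/r₁) drop.
L₂ = 65 − 10·log₁₀(31.3/5.3) = 65 − 7.713 = 57.29 dB.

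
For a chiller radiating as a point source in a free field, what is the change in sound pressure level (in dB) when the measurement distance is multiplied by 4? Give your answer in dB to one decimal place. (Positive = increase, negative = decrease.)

With spherical spreading the level changes by −20·log₁₀(r₂/r₁).
ΔL = −20·log₁₀(4) = -12.04 dB.

-12.0 dB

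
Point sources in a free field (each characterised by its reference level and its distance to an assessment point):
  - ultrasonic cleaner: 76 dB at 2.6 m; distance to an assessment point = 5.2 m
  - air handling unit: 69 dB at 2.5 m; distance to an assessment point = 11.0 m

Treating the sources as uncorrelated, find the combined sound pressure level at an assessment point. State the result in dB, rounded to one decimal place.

First find each source's level at the receiver (point-source: −20·log₁₀(r/r_ref)), then combine on an intensity basis.
ultrasonic cleaner: 76 − 20·log₁₀(5.2/2.6) = 76 − 6.02 = 69.98 dB.
air handling unit: 69 − 20·log₁₀(11.0/2.5) = 69 − 12.87 = 56.13 dB.
Σ 10^(L/10) = 1.036e+07 → L_total = 10·log₁₀(1.036e+07) = 70.15 dB.

70.2 dB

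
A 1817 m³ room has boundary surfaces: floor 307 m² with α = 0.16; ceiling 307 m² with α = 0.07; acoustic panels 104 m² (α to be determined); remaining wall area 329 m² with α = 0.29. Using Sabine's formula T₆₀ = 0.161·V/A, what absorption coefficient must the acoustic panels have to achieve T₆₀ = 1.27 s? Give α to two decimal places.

0.62

Required total absorption A = 0.161·1817/1.27 = 230.34 m².
Absorption from the other surfaces = 307·0.16 + 307·0.07 + 329·0.29 = 166.02 m², so the acoustic panels must supply 64.32 m² over 104 m².
α = 64.32/104 = 0.619.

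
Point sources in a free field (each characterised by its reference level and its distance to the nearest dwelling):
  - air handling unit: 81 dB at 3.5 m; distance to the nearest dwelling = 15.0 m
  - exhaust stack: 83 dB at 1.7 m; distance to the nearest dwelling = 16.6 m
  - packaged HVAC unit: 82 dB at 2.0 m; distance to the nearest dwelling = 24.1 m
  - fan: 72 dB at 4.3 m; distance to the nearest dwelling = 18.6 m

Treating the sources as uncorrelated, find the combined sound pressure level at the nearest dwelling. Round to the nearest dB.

First find each source's level at the receiver (point-source: −20·log₁₀(r/r_ref)), then combine on an intensity basis.
air handling unit: 81 − 20·log₁₀(15.0/3.5) = 81 − 12.64 = 68.36 dB.
exhaust stack: 83 − 20·log₁₀(16.6/1.7) = 83 − 19.79 = 63.21 dB.
packaged HVAC unit: 82 − 20·log₁₀(24.1/2.0) = 82 − 21.62 = 60.38 dB.
fan: 72 − 20·log₁₀(18.6/4.3) = 72 − 12.72 = 59.28 dB.
Σ 10^(L/10) = 1.089e+07 → L_total = 10·log₁₀(1.089e+07) = 70.37 dB.

70 dB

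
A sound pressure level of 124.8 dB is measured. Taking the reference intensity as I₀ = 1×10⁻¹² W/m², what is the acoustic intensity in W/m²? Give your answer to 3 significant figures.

I = I₀·10^(L/10) = 10⁻¹² × 10^(124.8/10) = 10^(0.480).

3.02 W/m²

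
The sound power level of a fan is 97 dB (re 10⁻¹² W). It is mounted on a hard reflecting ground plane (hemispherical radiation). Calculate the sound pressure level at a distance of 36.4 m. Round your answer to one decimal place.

L_p = L_w − 10·log₁₀(2π·r²) with r = 36.4 m.
2π·r² = 8325 m², 10·log₁₀ of that is 39.204 dB.
L_p = 97 − 39.204 = 57.80 dB.

57.8 dB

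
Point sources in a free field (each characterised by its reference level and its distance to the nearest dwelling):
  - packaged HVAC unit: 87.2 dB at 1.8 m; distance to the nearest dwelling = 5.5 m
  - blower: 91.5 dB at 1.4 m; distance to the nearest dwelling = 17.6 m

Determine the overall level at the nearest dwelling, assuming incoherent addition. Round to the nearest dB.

Propagate each source to the receiver with L = L_ref − 20·log₁₀(r/r_ref), then add intensities.
packaged HVAC unit: 87.2 − 20·log₁₀(5.5/1.8) = 87.2 − 9.70 = 77.50 dB.
blower: 91.5 − 20·log₁₀(17.6/1.4) = 91.5 − 21.99 = 69.51 dB.
Σ 10^(L/10) = 6.515e+07 → L_total = 10·log₁₀(6.515e+07) = 78.14 dB.

78 dB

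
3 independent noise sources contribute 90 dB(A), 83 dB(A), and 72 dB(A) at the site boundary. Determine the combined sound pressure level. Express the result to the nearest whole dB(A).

91 dB(A)

Incoherent sources combine by intensity addition: L_total = 10·log₁₀(Σ 10^(L_i/10)).
Σ 10^(L/10) = 10^(90/10) + 10^(83/10) + 10^(72/10) = 1.215e+09.
L_total = 10·log₁₀(1.215e+09) = 90.85 dB(A).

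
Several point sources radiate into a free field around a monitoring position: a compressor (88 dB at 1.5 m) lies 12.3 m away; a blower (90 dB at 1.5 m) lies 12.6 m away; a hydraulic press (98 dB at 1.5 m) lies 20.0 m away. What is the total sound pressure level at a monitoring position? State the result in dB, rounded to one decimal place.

First find each source's level at the receiver (point-source: −20·log₁₀(r/r_ref)), then combine on an intensity basis.
compressor: 88 − 20·log₁₀(12.3/1.5) = 88 − 18.28 = 69.72 dB.
blower: 90 − 20·log₁₀(12.6/1.5) = 90 − 18.49 = 71.51 dB.
hydraulic press: 98 − 20·log₁₀(20.0/1.5) = 98 − 22.50 = 75.50 dB.
Σ 10^(L/10) = 5.905e+07 → L_total = 10·log₁₀(5.905e+07) = 77.71 dB.

77.7 dB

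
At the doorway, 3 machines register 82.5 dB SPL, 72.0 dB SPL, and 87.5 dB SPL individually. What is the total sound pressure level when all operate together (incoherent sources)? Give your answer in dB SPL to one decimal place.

88.8 dB SPL

Incoherent sources combine by intensity addition: L_total = 10·log₁₀(Σ 10^(L_i/10)).
Σ 10^(L/10) = 10^(82.5/10) + 10^(72.0/10) + 10^(87.5/10) = 7.560e+08.
L_total = 10·log₁₀(7.560e+08) = 88.79 dB SPL.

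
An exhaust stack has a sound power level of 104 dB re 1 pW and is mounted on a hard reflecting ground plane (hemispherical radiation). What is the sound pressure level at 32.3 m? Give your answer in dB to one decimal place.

Free-field hemispherical radiation: L_p = L_w − 10·log₁₀(2π·r²), r = 32.3 m.
2π·r² = 6555 m², 10·log₁₀ of that is 38.166 dB.
L_p = 104 − 38.166 = 65.83 dB.

65.8 dB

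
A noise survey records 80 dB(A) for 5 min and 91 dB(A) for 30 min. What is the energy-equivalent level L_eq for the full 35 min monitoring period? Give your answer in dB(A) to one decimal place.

90.4 dB(A)

L_eq = 10·log₁₀[(1/T)·Σ tᵢ·10^(Lᵢ/10)] with T = 35 min.
Σ tᵢ·10^(Lᵢ/10) = 5·10^(80/10) + 30·10^(91/10) = 3.827e+10.
L_eq = 10·log₁₀(3.827e+10/35) = 90.39 dB(A).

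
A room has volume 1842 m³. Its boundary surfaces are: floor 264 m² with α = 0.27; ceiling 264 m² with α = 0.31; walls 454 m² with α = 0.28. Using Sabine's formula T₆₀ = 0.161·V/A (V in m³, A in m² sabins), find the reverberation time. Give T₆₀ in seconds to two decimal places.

1.06 s

A = Σ Sᵢαᵢ = 264·0.27 + 264·0.31 + 454·0.28 = 280.24 m².
T₆₀ = 0.161·V/A = 0.161·1842/280.24 = 1.058 s.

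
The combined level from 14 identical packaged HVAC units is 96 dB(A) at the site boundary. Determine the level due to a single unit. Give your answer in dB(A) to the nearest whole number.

14 equal contributions raise the level by 10·log₁₀ 14 = 11.461 dB, so each unit alone gives 96 − 11.461.

85 dB(A)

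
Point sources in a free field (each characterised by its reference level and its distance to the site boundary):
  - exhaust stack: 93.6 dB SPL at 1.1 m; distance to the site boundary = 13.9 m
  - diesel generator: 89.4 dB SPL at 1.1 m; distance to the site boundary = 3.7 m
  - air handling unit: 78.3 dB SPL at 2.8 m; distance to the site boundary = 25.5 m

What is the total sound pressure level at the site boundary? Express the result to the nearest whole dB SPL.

Apply inverse-square spreading to bring every level to the receiver, then sum 10^(L/10).
exhaust stack: 93.6 − 20·log₁₀(13.9/1.1) = 93.6 − 22.03 = 71.57 dB SPL.
diesel generator: 89.4 − 20·log₁₀(3.7/1.1) = 89.4 − 10.54 = 78.86 dB SPL.
air handling unit: 78.3 − 20·log₁₀(25.5/2.8) = 78.3 − 19.19 = 59.11 dB SPL.
Σ 10^(L/10) = 9.214e+07 → L_total = 10·log₁₀(9.214e+07) = 79.64 dB SPL.

80 dB SPL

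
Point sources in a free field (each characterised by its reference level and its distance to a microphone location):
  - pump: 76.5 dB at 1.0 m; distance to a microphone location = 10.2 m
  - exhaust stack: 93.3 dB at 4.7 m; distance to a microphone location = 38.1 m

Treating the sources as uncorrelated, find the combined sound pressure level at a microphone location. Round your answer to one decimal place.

Propagate each source to the receiver with L = L_ref − 20·log₁₀(r/r_ref), then add intensities.
pump: 76.5 − 20·log₁₀(10.2/1.0) = 76.5 − 20.17 = 56.33 dB.
exhaust stack: 93.3 − 20·log₁₀(38.1/4.7) = 93.3 − 18.18 = 75.12 dB.
Σ 10^(L/10) = 3.296e+07 → L_total = 10·log₁₀(3.296e+07) = 75.18 dB.

75.2 dB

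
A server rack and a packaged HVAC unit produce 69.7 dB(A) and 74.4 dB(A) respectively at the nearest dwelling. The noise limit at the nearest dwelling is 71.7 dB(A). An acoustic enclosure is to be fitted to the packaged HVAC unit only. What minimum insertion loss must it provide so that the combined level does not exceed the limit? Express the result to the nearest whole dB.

7 dB

Everything except the packaged HVAC unit sums to 10^(69.7/10) = 9.333e+06 in linear terms, 69.70 dB(A).
To meet 71.7 dB(A) overall, the treated packaged HVAC unit may contribute at most 10^(71.7/10) − 9.333e+06 = 5.459e+06, i.e. 67.37 dB(A).
Required insertion loss = 74.4 − 67.37 = 7.03 dB.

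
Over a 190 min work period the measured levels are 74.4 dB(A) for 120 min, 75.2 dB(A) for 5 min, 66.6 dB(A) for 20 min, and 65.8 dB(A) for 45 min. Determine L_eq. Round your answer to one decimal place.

72.9 dB(A)

Weight each interval's intensity by its duration and average over T = 190 min:
Σ tᵢ·10^(Lᵢ/10) = 120·10^(74.4/10) + 5·10^(75.2/10) + 20·10^(66.6/10) + 45·10^(65.8/10) = 3.733e+09.
L_eq = 10·log₁₀(3.733e+09/190) = 72.93 dB(A).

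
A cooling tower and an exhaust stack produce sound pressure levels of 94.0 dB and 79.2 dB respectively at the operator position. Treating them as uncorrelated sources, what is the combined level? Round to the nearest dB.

Incoherent sources combine by intensity addition: L_total = 10·log₁₀(Σ 10^(L_i/10)).
Σ 10^(L/10) = 10^(94.0/10) + 10^(79.2/10) = 2.595e+09.
L_total = 10·log₁₀(2.595e+09) = 94.14 dB.

94 dB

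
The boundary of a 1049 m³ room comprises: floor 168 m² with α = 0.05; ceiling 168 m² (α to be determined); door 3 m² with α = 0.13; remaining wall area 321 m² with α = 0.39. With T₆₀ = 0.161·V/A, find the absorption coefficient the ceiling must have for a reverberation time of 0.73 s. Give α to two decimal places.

0.58

From T₆₀ = 0.161·V/A, the target T₆₀ = 0.73 s needs A = 0.161·1049/0.73 = 231.35 m².
Absorption from the other surfaces = 168·0.05 + 3·0.13 + 321·0.39 = 133.98 m², so the ceiling must supply 97.37 m² over 168 m².
α = 97.37/168 = 0.580.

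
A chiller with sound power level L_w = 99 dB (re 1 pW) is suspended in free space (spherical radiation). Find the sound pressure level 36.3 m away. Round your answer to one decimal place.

56.8 dB

L_p = L_w − 10·log₁₀(4π·r²) with r = 36.3 m.
4π·r² = 1.656e+04 m², 10·log₁₀ of that is 42.190 dB.
L_p = 99 − 42.190 = 56.81 dB.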